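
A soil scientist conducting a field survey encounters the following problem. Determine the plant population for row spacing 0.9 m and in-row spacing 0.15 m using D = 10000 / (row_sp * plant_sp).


D = 10000 / (row_sp * plant_sp)
  = 10000 / (0.9 * 0.15)
  = 10000 / 0.1350
  = 74074.07 plants/ha


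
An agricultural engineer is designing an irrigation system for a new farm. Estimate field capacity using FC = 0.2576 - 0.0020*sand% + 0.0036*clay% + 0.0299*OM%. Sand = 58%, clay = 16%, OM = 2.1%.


FC = 0.2576 - 0.0020*58 + 0.0036*16 + 0.0299*2.1
   = 0.2576 - 0.1160 + 0.0576 + 0.0628
   = 0.2620


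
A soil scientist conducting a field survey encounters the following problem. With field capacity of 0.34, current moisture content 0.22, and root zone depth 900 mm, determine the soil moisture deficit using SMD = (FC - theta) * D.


SMD = (FC - theta) * D
    = (0.34 - 0.22) * 900
    = 0.120 * 900
    = 108 mm


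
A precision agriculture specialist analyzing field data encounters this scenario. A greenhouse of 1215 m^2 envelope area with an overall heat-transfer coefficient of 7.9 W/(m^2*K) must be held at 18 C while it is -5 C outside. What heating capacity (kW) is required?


dT = 18 - (-5) = 23 K
Q = U * A * dT
  = 7.9 * 1215 * 23
  = 220765.50 W = 220.77 kW


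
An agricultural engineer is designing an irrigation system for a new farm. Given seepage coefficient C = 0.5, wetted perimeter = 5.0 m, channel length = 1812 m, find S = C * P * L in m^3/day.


S = C * P * L
  = 0.5 * 5.0 * 1812
  = 4530 m^3/day


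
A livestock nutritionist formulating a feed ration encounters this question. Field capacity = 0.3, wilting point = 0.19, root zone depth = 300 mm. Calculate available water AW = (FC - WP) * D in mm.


AW = (FC - WP) * D
   = (0.3 - 0.19) * 300
   = 0.11 * 300
   = 33 mm


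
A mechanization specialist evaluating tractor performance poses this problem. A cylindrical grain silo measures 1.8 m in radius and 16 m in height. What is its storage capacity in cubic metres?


V = pi * r^2 * h
  = pi * 1.8^2 * 16
  = pi * 3.24 * 16
  = 162.86 m^3


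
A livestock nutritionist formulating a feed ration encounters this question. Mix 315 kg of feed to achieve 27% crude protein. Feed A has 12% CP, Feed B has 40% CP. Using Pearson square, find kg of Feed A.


parts_A = CP_b - target = 40 - 27 = 13
parts_B = target - CP_a = 27 - 12 = 15
total_parts = 13 + 15 = 28
Feed A = 315 * 13 / 28 = 146.25 kg
Feed B = 315 * 15 / 28 = 168.75 kg

146.25 kg


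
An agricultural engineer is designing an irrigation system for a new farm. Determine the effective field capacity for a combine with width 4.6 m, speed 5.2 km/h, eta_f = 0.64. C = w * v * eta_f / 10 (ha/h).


C = w * v * eta_f / 10
  = 4.6 * 5.2 * 0.64 / 10
  = 15.31 / 10
  = 1.53 ha/h


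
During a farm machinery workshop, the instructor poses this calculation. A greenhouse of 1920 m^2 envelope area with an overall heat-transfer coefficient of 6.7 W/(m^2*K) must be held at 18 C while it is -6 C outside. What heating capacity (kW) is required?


dT = 18 - (-6) = 24 K
Q = U * A * dT
  = 6.7 * 1920 * 24
  = 308736 W = 308.74 kW


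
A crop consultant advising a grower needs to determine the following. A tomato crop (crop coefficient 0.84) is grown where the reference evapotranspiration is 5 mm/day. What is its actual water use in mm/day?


ETc = Kc * ET0
    = 0.84 * 5
    = 4.20 mm/day


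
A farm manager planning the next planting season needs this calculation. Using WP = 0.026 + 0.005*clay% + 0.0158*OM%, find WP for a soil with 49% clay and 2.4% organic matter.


WP = 0.026 + 0.005*49 + 0.0158*2.4
   = 0.026 + 0.2450 + 0.0379
   = 0.3089


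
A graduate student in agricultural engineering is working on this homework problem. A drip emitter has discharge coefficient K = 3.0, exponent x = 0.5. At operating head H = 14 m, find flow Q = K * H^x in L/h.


Q = K * H^x
  = 3.0 * 14^0.5
  = 3.0 * 3.7417
  = 11.22 L/h


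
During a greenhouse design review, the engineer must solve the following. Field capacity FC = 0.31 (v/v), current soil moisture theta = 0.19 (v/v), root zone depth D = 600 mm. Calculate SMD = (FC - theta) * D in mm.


SMD = (FC - theta) * D
    = (0.31 - 0.19) * 600
    = 0.120 * 600
    = 72 mm


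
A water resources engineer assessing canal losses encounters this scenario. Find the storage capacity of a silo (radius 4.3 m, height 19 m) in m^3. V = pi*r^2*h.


V = pi * r^2 * h
  = pi * 4.3^2 * 19
  = pi * 18.49 * 19
  = 1103.67 m^3


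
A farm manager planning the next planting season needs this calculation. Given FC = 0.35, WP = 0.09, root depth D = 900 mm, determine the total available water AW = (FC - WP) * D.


AW = (FC - WP) * D
   = (0.35 - 0.09) * 900
   = 0.26 * 900
   = 234 mm


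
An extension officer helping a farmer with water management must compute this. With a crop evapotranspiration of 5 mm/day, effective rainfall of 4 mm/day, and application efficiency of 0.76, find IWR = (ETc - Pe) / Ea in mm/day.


IWR = (ETc - Pe) / Ea
    = (5 - 4) / 0.76
    = 1 / 0.76
    = 1.32 mm/day


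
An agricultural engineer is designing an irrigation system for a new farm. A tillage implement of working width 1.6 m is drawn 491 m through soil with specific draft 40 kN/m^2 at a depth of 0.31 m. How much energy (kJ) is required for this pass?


E = k * d * w * L
  = 40 * 0.31 * 1.6 * 491
  = 9741.44 kJ


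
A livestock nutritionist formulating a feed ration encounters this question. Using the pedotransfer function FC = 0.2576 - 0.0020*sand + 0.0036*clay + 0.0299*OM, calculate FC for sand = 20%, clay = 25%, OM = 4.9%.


FC = 0.2576 - 0.0020*20 + 0.0036*25 + 0.0299*4.9
   = 0.2576 - 0.0400 + 0.0900 + 0.1465
   = 0.4541


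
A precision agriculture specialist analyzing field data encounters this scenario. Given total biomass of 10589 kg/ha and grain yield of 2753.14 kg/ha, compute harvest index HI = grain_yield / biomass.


HI = grain_yield / biomass
   = 2753.14 / 10589
   = 0.26


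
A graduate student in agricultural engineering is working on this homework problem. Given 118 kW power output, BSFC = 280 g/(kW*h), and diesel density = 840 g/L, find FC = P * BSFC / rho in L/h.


FC = P * BSFC / rho_fuel
   = 118 * 280 / 840
   = 33040 / 840
   = 39.33 L/h


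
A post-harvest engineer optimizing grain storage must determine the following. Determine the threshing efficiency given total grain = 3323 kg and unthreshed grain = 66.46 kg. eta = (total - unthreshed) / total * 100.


eta = (total - unthreshed) / total * 100
    = (3323 - 66.46) / 3323 * 100
    = 3256.54 / 3323 * 100
    = 98%


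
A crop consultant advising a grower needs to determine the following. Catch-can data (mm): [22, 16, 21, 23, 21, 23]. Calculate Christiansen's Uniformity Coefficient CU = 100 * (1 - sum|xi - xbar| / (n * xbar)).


xbar = 126 / 6 = 21
sum|xi - xbar| = 10
CU = 100 * (1 - 10 / (6 * 21))
   = 100 * (1 - 0.0794)
   = 92.06%


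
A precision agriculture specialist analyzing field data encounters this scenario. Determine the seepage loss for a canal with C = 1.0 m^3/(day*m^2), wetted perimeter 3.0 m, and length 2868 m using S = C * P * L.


S = C * P * L
  = 1.0 * 3.0 * 2868
  = 8604 m^3/day


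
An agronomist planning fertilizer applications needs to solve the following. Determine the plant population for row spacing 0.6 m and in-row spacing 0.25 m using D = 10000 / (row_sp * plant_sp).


D = 10000 / (row_sp * plant_sp)
  = 10000 / (0.6 * 0.25)
  = 10000 / 0.1500
  = 66666.67 plants/ha


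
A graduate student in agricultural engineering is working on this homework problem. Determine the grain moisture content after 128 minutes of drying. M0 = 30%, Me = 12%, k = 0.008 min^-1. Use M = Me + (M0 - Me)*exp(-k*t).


M = Me + (M0 - Me) * e^(-k*t)
  = 12 + (30 - 12) * e^(-0.008*128)
  = 12 + 18 * e^(-1.024)
  = 12 + 18 * 0.35916
  = 12 + 6.4648
  = 18.46%


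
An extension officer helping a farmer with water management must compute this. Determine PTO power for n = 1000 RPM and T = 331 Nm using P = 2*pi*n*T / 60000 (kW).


P = 2*pi*n*T / 60000
  = 2*pi * 1000 * 331 / 60000
  = 2079734.34 / 60000
  = 34.66 kW


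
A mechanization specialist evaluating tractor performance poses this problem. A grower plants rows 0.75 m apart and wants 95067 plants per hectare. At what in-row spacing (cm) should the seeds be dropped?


spacing = 10000 / (row_sp * density)
        = 10000 / (0.75 * 95067)
        = 10000 / 71300.25
        = 0.14025 m = 14.03 cm


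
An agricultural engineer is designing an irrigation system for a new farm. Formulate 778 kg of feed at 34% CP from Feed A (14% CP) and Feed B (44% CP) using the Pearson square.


parts_A = CP_b - target = 44 - 34 = 10
parts_B = target - CP_a = 34 - 14 = 20
total_parts = 10 + 20 = 30
Feed A = 778 * 10 / 30 = 259.33 kg
Feed B = 778 * 20 / 30 = 518.67 kg

259.33 kg


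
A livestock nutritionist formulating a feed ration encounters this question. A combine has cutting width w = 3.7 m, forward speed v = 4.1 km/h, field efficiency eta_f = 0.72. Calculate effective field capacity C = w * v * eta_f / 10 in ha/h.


C = w * v * eta_f / 10
  = 3.7 * 4.1 * 0.72 / 10
  = 10.92 / 10
  = 1.09 ha/h


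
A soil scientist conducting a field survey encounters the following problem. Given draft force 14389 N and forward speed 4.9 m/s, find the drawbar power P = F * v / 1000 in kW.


P = F * v / 1000
  = 14389 * 4.9 / 1000
  = 70506.10 / 1000
  = 70.51 kW


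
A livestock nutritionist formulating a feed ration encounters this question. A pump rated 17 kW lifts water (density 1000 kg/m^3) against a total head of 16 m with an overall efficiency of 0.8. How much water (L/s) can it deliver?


Q = (P * 1000 * eta) / (rho * g * H)
  = (17 * 1000 * 0.8) / (1000 * 9.81 * 16)
  = 13600 / 156960
  = 0.08665 m^3/s = 86.65 L/s


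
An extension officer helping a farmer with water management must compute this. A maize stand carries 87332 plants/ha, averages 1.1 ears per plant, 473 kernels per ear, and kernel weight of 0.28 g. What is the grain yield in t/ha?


Y = density * ears * kernels * kw
  = 87332 * 1.1 * 473 * 0.28 g/ha
  = 12722875.09 g/ha
  = 12722.88 kg/ha = 12.72 t/ha


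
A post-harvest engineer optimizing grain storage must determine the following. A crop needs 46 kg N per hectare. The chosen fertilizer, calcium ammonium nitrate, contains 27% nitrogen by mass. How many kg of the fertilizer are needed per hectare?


Rate = N_required / (N_content / 100)
     = 46 / (27 / 100)
     = 46 / 0.27
     = 170.37 kg/ha


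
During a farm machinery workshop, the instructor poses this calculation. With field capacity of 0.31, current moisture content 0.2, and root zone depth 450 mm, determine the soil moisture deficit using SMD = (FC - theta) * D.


SMD = (FC - theta) * D
    = (0.31 - 0.2) * 450
    = 0.110 * 450
    = 49.50 mm


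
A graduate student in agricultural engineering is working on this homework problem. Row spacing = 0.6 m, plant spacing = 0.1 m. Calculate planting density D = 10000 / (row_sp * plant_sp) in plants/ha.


D = 10000 / (row_sp * plant_sp)
  = 10000 / (0.6 * 0.1)
  = 10000 / 0.0600
  = 166666.67 plants/ha


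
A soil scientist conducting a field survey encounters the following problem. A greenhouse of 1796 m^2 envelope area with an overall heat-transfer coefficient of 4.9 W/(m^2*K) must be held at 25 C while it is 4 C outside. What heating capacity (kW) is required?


dT = 25 - (4) = 21 K
Q = U * A * dT
  = 4.9 * 1796 * 21
  = 184808.40 W = 184.81 kW


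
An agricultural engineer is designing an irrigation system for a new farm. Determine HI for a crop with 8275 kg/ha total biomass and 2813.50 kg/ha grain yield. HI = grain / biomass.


HI = grain_yield / biomass
   = 2813.50 / 8275
   = 0.34


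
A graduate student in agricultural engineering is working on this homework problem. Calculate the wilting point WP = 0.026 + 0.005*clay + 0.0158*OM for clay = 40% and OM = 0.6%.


WP = 0.026 + 0.005*40 + 0.0158*0.6
   = 0.026 + 0.2000 + 0.0095
   = 0.2355


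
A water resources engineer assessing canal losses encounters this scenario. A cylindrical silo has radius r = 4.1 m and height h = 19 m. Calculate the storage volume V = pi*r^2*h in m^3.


V = pi * r^2 * h
  = pi * 4.1^2 * 19
  = pi * 16.81 * 19
  = 1003.39 m^3


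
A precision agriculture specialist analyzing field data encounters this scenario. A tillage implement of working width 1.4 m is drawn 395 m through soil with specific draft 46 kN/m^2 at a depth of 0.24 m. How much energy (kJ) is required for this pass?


E = k * d * w * L
  = 46 * 0.24 * 1.4 * 395
  = 6105.12 kJ


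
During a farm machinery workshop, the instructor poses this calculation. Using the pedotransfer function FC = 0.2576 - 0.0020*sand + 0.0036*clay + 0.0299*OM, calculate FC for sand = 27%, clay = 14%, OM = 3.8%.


FC = 0.2576 - 0.0020*27 + 0.0036*14 + 0.0299*3.8
   = 0.2576 - 0.0540 + 0.0504 + 0.1136
   = 0.3676


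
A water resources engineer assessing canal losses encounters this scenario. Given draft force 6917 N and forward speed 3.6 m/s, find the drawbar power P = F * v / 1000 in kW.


P = F * v / 1000
  = 6917 * 3.6 / 1000
  = 24901.20 / 1000
  = 24.90 kW


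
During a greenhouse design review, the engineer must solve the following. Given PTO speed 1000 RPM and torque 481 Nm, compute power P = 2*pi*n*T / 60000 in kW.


P = 2*pi*n*T / 60000
  = 2*pi * 1000 * 481 / 60000
  = 3022212.13 / 60000
  = 50.37 kW


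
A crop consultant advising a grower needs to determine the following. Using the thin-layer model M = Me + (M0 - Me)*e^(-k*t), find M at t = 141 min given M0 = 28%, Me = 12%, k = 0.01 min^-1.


M = Me + (M0 - Me) * e^(-k*t)
  = 12 + (28 - 12) * e^(-0.01*141)
  = 12 + 16 * e^(-1.410)
  = 12 + 16 * 0.24414
  = 12 + 3.9063
  = 15.91%


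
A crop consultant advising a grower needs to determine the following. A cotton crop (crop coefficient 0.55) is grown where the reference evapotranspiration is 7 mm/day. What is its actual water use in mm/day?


ETc = Kc * ET0
    = 0.55 * 7
    = 3.85 mm/day


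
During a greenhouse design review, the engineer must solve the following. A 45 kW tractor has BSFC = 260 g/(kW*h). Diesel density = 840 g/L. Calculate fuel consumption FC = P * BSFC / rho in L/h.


FC = P * BSFC / rho_fuel
   = 45 * 260 / 840
   = 11700 / 840
   = 13.93 L/h


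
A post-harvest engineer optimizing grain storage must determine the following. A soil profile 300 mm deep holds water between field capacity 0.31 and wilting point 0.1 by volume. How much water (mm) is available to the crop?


AW = (FC - WP) * D
   = (0.31 - 0.1) * 300
   = 0.21 * 300
   = 63 mm


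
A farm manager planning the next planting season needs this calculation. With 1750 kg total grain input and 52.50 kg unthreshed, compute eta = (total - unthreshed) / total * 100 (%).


eta = (total - unthreshed) / total * 100
    = (1750 - 52.50) / 1750 * 100
    = 1697.50 / 1750 * 100
    = 97%


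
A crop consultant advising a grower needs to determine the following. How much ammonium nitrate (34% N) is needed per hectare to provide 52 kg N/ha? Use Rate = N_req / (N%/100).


Rate = N_required / (N_content / 100)
     = 52 / (34 / 100)
     = 52 / 0.34
     = 152.94 kg/ha


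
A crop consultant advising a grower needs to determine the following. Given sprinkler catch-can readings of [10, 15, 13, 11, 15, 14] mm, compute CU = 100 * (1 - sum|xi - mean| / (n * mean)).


xbar = 78 / 6 = 13
sum|xi - xbar| = 10
CU = 100 * (1 - 10 / (6 * 13))
   = 100 * (1 - 0.1282)
   = 87.18%


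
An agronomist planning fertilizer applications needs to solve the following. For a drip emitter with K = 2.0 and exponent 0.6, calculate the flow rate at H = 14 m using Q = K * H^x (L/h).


Q = K * H^x
  = 2.0 * 14^0.6
  = 2.0 * 4.8717
  = 9.74 L/h


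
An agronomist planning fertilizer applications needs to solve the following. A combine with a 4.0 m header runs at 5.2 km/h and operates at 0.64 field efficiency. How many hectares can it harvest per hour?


C = w * v * eta_f / 10
  = 4.0 * 5.2 * 0.64 / 10
  = 13.31 / 10
  = 1.33 ha/h


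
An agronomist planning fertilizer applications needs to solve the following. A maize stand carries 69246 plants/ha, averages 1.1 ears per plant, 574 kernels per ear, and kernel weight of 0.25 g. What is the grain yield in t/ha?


Y = density * ears * kernels * kw
  = 69246 * 1.1 * 574 * 0.25 g/ha
  = 10930481.10 g/ha
  = 10930.48 kg/ha = 10.93 t/ha


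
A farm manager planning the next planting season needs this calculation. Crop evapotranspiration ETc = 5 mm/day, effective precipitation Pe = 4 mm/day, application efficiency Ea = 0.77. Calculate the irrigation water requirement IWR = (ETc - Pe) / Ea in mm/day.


IWR = (ETc - Pe) / Ea
    = (5 - 4) / 0.77
    = 1 / 0.77
    = 1.30 mm/day


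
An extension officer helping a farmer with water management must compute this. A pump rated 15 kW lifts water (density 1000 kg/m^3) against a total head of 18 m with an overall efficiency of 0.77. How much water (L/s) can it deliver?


Q = (P * 1000 * eta) / (rho * g * H)
  = (15 * 1000 * 0.77) / (1000 * 9.81 * 18)
  = 11550 / 176580
  = 0.06541 m^3/s = 65.41 L/s


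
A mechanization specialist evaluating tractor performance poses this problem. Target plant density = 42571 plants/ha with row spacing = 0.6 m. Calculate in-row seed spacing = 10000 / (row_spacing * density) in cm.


spacing = 10000 / (row_sp * density)
        = 10000 / (0.6 * 42571)
        = 10000 / 25542.60
        = 0.39150 m = 39.15 cm


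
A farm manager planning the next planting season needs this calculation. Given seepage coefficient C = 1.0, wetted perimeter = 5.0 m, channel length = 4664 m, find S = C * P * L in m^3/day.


S = C * P * L
  = 1.0 * 5.0 * 4664
  = 23320 m^3/day


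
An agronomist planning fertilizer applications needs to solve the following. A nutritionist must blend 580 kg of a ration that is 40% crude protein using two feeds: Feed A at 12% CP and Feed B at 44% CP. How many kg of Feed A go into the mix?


parts_A = CP_b - target = 44 - 40 = 4
parts_B = target - CP_a = 40 - 12 = 28
total_parts = 4 + 28 = 32
Feed A = 580 * 4 / 32 = 72.50 kg
Feed B = 580 * 28 / 32 = 507.50 kg

72.50 kg


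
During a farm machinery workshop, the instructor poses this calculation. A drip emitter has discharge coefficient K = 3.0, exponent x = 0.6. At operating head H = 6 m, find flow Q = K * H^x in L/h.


Q = K * H^x
  = 3.0 * 6^0.6
  = 3.0 * 2.9302
  = 8.79 L/h


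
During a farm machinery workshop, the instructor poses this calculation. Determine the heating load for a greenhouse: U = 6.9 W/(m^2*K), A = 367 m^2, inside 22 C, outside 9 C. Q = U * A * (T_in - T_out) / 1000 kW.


dT = 22 - (9) = 13 K
Q = U * A * dT
  = 6.9 * 367 * 13
  = 32919.90 W = 32.92 kW


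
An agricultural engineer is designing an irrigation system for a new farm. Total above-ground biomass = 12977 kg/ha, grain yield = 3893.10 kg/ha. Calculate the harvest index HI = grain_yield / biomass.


HI = grain_yield / biomass
   = 3893.10 / 12977
   = 0.30


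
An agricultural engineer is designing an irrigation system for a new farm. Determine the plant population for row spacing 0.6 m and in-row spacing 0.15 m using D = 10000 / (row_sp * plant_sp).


D = 10000 / (row_sp * plant_sp)
  = 10000 / (0.6 * 0.15)
  = 10000 / 0.0900
  = 111111.11 plants/ha


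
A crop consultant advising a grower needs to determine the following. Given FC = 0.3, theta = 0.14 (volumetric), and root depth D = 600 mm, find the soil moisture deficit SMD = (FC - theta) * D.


SMD = (FC - theta) * D
    = (0.3 - 0.14) * 600
    = 0.160 * 600
    = 96 mm


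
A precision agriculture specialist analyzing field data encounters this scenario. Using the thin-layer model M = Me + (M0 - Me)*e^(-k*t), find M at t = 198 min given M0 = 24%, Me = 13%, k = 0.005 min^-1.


M = Me + (M0 - Me) * e^(-k*t)
  = 13 + (24 - 13) * e^(-0.005*198)
  = 13 + 11 * e^(-0.990)
  = 13 + 11 * 0.37158
  = 13 + 4.0873
  = 17.09%


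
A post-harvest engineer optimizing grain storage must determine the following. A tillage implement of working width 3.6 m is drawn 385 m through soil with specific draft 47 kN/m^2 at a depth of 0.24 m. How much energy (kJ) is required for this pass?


E = k * d * w * L
  = 47 * 0.24 * 3.6 * 385
  = 15634.08 kJ


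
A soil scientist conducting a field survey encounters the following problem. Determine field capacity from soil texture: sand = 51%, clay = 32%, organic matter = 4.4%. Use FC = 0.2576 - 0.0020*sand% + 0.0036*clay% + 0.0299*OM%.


FC = 0.2576 - 0.0020*51 + 0.0036*32 + 0.0299*4.4
   = 0.2576 - 0.1020 + 0.1152 + 0.1316
   = 0.4024


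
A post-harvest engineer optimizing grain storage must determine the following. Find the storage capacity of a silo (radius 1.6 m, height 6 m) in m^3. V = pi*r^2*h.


V = pi * r^2 * h
  = pi * 1.6^2 * 6
  = pi * 2.56 * 6
  = 48.25 m^3


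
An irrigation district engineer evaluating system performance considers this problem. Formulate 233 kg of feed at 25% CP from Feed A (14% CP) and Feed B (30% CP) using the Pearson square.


parts_A = CP_b - target = 30 - 25 = 5
parts_B = target - CP_a = 25 - 14 = 11
total_parts = 5 + 11 = 16
Feed A = 233 * 5 / 16 = 72.81 kg
Feed B = 233 * 11 / 16 = 160.19 kg

72.81 kg


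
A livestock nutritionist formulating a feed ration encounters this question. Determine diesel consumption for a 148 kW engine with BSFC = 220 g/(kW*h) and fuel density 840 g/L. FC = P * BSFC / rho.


FC = P * BSFC / rho_fuel
   = 148 * 220 / 840
   = 32560 / 840
   = 38.76 L/h


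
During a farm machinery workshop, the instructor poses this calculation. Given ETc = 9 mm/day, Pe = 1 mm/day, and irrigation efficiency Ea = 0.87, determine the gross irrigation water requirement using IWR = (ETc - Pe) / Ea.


IWR = (ETc - Pe) / Ea
    = (9 - 1) / 0.87
    = 8 / 0.87
    = 9.20 mm/day


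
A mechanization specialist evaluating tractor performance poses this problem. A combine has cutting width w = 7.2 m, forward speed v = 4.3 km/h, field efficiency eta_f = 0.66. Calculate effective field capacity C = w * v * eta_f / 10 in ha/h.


C = w * v * eta_f / 10
  = 7.2 * 4.3 * 0.66 / 10
  = 20.43 / 10
  = 2.04 ha/h


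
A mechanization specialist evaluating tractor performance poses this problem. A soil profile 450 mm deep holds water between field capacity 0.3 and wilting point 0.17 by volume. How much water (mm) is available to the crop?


AW = (FC - WP) * D
   = (0.3 - 0.17) * 450
   = 0.13 * 450
   = 58.50 mm


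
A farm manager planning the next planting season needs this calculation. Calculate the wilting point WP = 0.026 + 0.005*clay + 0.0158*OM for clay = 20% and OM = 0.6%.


WP = 0.026 + 0.005*20 + 0.0158*0.6
   = 0.026 + 0.1000 + 0.0095
   = 0.1355


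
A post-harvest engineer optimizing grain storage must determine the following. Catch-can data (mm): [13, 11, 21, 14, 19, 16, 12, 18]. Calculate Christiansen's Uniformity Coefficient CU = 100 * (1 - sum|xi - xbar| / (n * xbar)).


xbar = 124 / 8 = 15.500
sum|xi - xbar| = 24
CU = 100 * (1 - 24 / (8 * 15.500))
   = 100 * (1 - 0.1935)
   = 80.65%


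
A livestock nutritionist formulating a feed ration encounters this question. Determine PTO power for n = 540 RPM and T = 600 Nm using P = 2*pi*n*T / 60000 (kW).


P = 2*pi*n*T / 60000
  = 2*pi * 540 * 600 / 60000
  = 2035752.04 / 60000
  = 33.93 kW


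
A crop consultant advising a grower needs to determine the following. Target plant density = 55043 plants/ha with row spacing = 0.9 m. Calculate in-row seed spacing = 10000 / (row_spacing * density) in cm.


spacing = 10000 / (row_sp * density)
        = 10000 / (0.9 * 55043)
        = 10000 / 49538.70
        = 0.20186 m = 20.19 cm


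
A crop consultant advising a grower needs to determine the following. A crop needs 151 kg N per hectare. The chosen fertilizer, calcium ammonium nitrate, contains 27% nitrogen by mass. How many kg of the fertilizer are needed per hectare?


Rate = N_required / (N_content / 100)
     = 151 / (27 / 100)
     = 151 / 0.27
     = 559.26 kg/ha


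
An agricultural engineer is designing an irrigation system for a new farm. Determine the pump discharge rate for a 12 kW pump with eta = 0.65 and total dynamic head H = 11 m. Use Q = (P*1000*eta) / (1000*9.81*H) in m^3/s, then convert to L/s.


Q = (P * 1000 * eta) / (rho * g * H)
  = (12 * 1000 * 0.65) / (1000 * 9.81 * 11)
  = 7800 / 107910
  = 0.07228 m^3/s = 72.28 L/s


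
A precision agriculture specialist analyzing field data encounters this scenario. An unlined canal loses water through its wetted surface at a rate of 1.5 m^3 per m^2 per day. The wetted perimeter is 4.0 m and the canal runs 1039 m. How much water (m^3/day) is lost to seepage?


S = C * P * L
  = 1.5 * 4.0 * 1039
  = 6234 m^3/day


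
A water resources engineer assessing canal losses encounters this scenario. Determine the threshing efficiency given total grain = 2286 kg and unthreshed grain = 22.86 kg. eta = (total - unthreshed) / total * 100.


eta = (total - unthreshed) / total * 100
    = (2286 - 22.86) / 2286 * 100
    = 2263.14 / 2286 * 100
    = 99%


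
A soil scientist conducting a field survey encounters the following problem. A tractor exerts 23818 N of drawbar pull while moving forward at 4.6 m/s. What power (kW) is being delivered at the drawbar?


P = F * v / 1000
  = 23818 * 4.6 / 1000
  = 109562.80 / 1000
  = 109.56 kW


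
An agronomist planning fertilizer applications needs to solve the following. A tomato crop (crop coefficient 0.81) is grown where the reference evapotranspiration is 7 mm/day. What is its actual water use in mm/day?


ETc = Kc * ET0
    = 0.81 * 7
    = 5.67 mm/day


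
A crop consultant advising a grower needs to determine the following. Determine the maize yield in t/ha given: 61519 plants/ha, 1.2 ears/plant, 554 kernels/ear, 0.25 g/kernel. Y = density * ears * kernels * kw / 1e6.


Y = density * ears * kernels * kw
  = 61519 * 1.2 * 554 * 0.25 g/ha
  = 10224457.80 g/ha
  = 10224.46 kg/ha = 10.22 t/ha


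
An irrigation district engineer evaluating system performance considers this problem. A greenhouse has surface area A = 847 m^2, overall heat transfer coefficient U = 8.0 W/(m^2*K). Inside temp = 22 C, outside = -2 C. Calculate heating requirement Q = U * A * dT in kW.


dT = 22 - (-2) = 24 K
Q = U * A * dT
  = 8.0 * 847 * 24
  = 162624 W = 162.62 kW


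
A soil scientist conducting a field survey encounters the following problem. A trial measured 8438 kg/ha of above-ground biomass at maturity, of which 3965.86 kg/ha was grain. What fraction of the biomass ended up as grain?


HI = grain_yield / biomass
   = 3965.86 / 8438
   = 0.47


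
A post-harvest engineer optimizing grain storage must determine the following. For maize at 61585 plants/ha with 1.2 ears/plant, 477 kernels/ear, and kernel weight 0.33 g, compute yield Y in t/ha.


Y = density * ears * kernels * kw
  = 61585 * 1.2 * 477 * 0.33 g/ha
  = 11632913.82 g/ha
  = 11632.91 kg/ha = 11.63 t/ha


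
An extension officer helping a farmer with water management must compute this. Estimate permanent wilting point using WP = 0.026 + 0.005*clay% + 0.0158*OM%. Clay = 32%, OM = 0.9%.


WP = 0.026 + 0.005*32 + 0.0158*0.9
   = 0.026 + 0.1600 + 0.0142
   = 0.2002


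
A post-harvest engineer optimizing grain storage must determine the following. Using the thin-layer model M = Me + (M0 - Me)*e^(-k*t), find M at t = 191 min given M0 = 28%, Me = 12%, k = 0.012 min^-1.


M = Me + (M0 - Me) * e^(-k*t)
  = 12 + (28 - 12) * e^(-0.012*191)
  = 12 + 16 * e^(-2.292)
  = 12 + 16 * 0.10106
  = 12 + 1.6170
  = 13.62%


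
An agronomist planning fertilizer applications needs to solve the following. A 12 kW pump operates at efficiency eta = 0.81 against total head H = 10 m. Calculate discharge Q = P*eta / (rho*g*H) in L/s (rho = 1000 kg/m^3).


Q = (P * 1000 * eta) / (rho * g * H)
  = (12 * 1000 * 0.81) / (1000 * 9.81 * 10)
  = 9720 / 98100
  = 0.09908 m^3/s = 99.08 L/s


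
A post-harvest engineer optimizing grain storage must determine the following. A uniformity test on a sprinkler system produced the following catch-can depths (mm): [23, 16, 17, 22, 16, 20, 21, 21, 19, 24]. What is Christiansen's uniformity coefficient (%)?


xbar = 199 / 10 = 19.900
sum|xi - xbar| = 23.200
CU = 100 * (1 - 23.200 / (10 * 19.900))
   = 100 * (1 - 0.1166)
   = 88.34%


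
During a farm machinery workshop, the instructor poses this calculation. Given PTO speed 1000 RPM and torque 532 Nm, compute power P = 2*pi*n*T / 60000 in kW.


P = 2*pi*n*T / 60000
  = 2*pi * 1000 * 532 / 60000
  = 3342654.58 / 60000
  = 55.71 kW


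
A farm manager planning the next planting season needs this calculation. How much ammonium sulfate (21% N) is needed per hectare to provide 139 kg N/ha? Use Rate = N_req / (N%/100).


Rate = N_required / (N_content / 100)
     = 139 / (21 / 100)
     = 139 / 0.21
     = 661.90 kg/ha


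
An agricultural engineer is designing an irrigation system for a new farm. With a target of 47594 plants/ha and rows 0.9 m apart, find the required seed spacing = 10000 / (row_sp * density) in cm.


spacing = 10000 / (row_sp * density)
        = 10000 / (0.9 * 47594)
        = 10000 / 42834.60
        = 0.23346 m = 23.35 cm


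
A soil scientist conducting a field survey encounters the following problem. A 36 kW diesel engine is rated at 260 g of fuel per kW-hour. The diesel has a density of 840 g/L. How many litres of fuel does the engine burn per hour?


FC = P * BSFC / rho_fuel
   = 36 * 260 / 840
   = 9360 / 840
   = 11.14 L/h


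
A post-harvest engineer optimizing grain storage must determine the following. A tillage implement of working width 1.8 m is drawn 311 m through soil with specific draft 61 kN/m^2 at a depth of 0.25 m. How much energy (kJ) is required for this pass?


E = k * d * w * L
  = 61 * 0.25 * 1.8 * 311
  = 8536.95 kJ


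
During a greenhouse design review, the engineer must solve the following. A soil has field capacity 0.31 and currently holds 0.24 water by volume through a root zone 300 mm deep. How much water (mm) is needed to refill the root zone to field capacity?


SMD = (FC - theta) * D
    = (0.31 - 0.24) * 300
    = 0.070 * 300
    = 21 mm


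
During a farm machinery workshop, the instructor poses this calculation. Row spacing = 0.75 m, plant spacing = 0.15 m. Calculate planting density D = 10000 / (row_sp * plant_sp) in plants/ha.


D = 10000 / (row_sp * plant_sp)
  = 10000 / (0.75 * 0.15)
  = 10000 / 0.1125
  = 88888.89 plants/ha


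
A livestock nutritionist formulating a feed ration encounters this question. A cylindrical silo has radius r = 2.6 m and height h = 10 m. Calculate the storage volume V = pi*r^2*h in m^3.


V = pi * r^2 * h
  = pi * 2.6^2 * 10
  = pi * 6.76 * 10
  = 212.37 m^3


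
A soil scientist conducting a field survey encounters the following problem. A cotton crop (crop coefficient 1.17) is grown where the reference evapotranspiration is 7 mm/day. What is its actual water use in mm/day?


ETc = Kc * ET0
    = 1.17 * 7
    = 8.19 mm/day


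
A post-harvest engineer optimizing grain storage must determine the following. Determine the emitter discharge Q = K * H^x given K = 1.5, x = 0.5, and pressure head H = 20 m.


Q = K * H^x
  = 1.5 * 20^0.5
  = 1.5 * 4.4721
  = 6.71 L/h


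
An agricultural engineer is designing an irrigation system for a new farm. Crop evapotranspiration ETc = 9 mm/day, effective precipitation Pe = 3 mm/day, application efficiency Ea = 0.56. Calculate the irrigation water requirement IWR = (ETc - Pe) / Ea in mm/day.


IWR = (ETc - Pe) / Ea
    = (9 - 3) / 0.56
    = 6 / 0.56
    = 10.71 mm/day


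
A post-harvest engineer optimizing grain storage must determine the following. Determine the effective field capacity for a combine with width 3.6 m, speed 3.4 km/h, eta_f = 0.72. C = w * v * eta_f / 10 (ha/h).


C = w * v * eta_f / 10
  = 3.6 * 3.4 * 0.72 / 10
  = 8.81 / 10
  = 0.88 ha/h


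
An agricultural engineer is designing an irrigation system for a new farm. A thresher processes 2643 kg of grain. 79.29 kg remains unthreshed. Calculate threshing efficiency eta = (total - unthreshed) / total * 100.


eta = (total - unthreshed) / total * 100
    = (2643 - 79.29) / 2643 * 100
    = 2563.71 / 2643 * 100
    = 97%


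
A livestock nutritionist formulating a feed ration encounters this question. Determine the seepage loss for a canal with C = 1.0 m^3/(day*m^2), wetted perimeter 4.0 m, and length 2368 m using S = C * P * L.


S = C * P * L
  = 1.0 * 4.0 * 2368
  = 9472 m^3/day


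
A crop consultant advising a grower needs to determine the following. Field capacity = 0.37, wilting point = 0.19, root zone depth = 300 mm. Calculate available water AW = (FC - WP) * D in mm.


AW = (FC - WP) * D
   = (0.37 - 0.19) * 300
   = 0.18 * 300
   = 54 mm


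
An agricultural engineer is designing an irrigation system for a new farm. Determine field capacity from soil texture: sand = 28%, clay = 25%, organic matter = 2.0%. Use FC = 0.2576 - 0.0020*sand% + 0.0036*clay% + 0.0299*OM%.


FC = 0.2576 - 0.0020*28 + 0.0036*25 + 0.0299*2.0
   = 0.2576 - 0.0560 + 0.0900 + 0.0598
   = 0.3514


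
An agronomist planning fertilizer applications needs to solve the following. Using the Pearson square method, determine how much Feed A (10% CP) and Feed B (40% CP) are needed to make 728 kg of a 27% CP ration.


parts_A = CP_b - target = 40 - 27 = 13
parts_B = target - CP_a = 27 - 10 = 17
total_parts = 13 + 17 = 30
Feed A = 728 * 13 / 30 = 315.47 kg
Feed B = 728 * 17 / 30 = 412.53 kg

315.47 kg


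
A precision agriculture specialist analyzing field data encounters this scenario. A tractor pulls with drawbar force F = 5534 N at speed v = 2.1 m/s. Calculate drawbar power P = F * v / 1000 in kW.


P = F * v / 1000
  = 5534 * 2.1 / 1000
  = 11621.40 / 1000
  = 11.62 kW


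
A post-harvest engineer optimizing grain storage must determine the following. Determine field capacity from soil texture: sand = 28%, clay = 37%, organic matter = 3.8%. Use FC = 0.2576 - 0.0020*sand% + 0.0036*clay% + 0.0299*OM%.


FC = 0.2576 - 0.0020*28 + 0.0036*37 + 0.0299*3.8
   = 0.2576 - 0.0560 + 0.1332 + 0.1136
   = 0.4484


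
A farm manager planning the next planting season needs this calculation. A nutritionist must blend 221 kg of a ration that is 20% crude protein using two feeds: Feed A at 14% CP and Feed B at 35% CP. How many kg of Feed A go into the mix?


parts_A = CP_b - target = 35 - 20 = 15
parts_B = target - CP_a = 20 - 14 = 6
total_parts = 15 + 6 = 21
Feed A = 221 * 15 / 21 = 157.86 kg
Feed B = 221 * 6 / 21 = 63.14 kg

157.86 kg


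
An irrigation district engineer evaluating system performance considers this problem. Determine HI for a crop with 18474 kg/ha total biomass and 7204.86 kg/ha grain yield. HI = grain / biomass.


HI = grain_yield / biomass
   = 7204.86 / 18474
   = 0.39


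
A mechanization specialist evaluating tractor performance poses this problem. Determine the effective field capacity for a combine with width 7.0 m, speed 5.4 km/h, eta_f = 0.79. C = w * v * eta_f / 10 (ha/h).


C = w * v * eta_f / 10
  = 7.0 * 5.4 * 0.79 / 10
  = 29.86 / 10
  = 2.99 ha/h


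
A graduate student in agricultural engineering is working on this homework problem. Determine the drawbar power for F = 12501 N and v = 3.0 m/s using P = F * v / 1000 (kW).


P = F * v / 1000
  = 12501 * 3.0 / 1000
  = 37503 / 1000
  = 37.50 kW


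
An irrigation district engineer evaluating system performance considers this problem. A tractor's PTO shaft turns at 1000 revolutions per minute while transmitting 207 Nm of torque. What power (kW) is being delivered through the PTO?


P = 2*pi*n*T / 60000
  = 2*pi * 1000 * 207 / 60000
  = 1300619.36 / 60000
  = 21.68 kW


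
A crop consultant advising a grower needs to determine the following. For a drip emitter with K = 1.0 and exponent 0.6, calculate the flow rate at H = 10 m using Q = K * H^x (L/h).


Q = K * H^x
  = 1.0 * 10^0.6
  = 1.0 * 3.9811
  = 3.98 L/h


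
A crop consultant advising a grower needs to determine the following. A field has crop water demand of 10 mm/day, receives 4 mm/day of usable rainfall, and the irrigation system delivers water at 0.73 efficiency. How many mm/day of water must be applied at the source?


IWR = (ETc - Pe) / Ea
    = (10 - 4) / 0.73
    = 6 / 0.73
    = 8.22 mm/day


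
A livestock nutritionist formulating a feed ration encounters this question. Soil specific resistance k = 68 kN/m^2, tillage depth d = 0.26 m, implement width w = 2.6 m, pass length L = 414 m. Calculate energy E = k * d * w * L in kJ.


E = k * d * w * L
  = 68 * 0.26 * 2.6 * 414
  = 19030.75 kJ


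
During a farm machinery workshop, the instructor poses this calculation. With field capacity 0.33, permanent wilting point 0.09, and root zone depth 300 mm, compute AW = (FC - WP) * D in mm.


AW = (FC - WP) * D
   = (0.33 - 0.09) * 300
   = 0.24 * 300
   = 72 mm


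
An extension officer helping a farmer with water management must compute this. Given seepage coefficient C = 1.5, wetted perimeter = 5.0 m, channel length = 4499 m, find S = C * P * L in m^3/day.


S = C * P * L
  = 1.5 * 5.0 * 4499
  = 33742.50 m^3/day


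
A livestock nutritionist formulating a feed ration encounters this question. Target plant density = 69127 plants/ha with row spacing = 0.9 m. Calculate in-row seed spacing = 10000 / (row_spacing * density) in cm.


spacing = 10000 / (row_sp * density)
        = 10000 / (0.9 * 69127)
        = 10000 / 62214.30
        = 0.16073 m = 16.07 cm


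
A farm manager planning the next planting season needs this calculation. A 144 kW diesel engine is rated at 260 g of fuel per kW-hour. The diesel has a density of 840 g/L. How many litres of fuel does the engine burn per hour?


FC = P * BSFC / rho_fuel
   = 144 * 260 / 840
   = 37440 / 840
   = 44.57 L/h


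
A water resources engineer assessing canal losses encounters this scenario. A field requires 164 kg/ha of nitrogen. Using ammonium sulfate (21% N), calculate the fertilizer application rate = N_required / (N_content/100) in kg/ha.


Rate = N_required / (N_content / 100)
     = 164 / (21 / 100)
     = 164 / 0.21
     = 780.95 kg/ha


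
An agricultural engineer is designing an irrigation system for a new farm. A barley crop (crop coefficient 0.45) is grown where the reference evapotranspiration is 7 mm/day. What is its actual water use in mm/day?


ETc = Kc * ET0
    = 0.45 * 7
    = 3.15 mm/day


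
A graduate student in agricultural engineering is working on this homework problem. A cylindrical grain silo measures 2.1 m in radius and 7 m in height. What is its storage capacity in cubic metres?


V = pi * r^2 * h
  = pi * 2.1^2 * 7
  = pi * 4.41 * 7
  = 96.98 m^3


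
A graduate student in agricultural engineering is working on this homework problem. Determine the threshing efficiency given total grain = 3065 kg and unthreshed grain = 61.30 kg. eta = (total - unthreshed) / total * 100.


eta = (total - unthreshed) / total * 100
    = (3065 - 61.30) / 3065 * 100
    = 3003.70 / 3065 * 100
    = 98%


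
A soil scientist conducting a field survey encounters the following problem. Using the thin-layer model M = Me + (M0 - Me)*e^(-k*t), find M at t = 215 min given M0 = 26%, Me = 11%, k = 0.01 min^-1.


M = Me + (M0 - Me) * e^(-k*t)
  = 11 + (26 - 11) * e^(-0.01*215)
  = 11 + 15 * e^(-2.150)
  = 11 + 15 * 0.11648
  = 11 + 1.7473
  = 12.75%


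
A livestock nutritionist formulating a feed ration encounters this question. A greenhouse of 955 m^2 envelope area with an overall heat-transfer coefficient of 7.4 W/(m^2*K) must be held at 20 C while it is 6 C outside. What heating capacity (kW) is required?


dT = 20 - (6) = 14 K
Q = U * A * dT
  = 7.4 * 955 * 14
  = 98938 W = 98.94 kW
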